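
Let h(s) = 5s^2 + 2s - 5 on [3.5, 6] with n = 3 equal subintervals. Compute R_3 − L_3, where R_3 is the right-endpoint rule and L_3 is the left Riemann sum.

R_3 ≈ 352.800926.
L_3 ≈ 249.675926.
R_3 − L_3 = 103.125.

103.125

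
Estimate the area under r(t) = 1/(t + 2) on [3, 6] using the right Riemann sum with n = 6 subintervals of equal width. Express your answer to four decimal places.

0.4518

Δt = (6 − 3)/6 = 0.5.
Right endpoints: 3.5, 4, 4.5, 5, 5.5, 6.
r(3.5) = 2/11, r(4) = 1/6, r(4.5) = 2/13, r(5) = 1/7, r(5.5) = 2/15, r(6) = 0.125.
Sum = Δt · [r(3.5) + r(4) + r(4.5) + ...].
Sum ≈ 0.4518.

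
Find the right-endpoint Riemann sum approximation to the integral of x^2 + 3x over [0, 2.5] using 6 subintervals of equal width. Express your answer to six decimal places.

17.520255

Δx = (2.5 − 0)/6 = 5/12.
Right endpoints: 5/12, 5/6, 1.25, 5/3, 25/12, 2.5.
f(5/12) = 205/144, f(5/6) = 115/36, f(1.25) = 5.3125, f(5/3) = 70/9, f(25/12) = 1525/144, f(2.5) = 13.75.
Sum = Δx · [f(5/12) + f(5/6) + f(1.25) + ...].
Sum ≈ 17.520255.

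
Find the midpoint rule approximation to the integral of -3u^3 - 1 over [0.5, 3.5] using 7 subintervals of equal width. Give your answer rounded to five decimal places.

-114.67347

Δu = (3.5 − 0.5)/7 = 3/7.
Midpoints: 5/7, 8/7, 11/7, 2, 17/7, 20/7, 23/7.
f(5/7) = -718/343, f(8/7) = -1879/343, f(11/7) = -4336/343, f(2) = -25, f(17/7) = -15082/343, f(20/7) = -24343/343, f(23/7) = -36844/343.
Sum = Δu · [f(5/7) + f(8/7) + f(11/7) + ...].
Sum ≈ -114.67347.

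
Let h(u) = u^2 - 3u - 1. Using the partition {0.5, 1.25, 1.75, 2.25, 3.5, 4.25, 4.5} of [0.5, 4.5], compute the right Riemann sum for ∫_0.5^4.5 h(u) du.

0.28125

Subinterval widths: 0.75, 0.5, 0.5, 1.25, 0.75, 0.25.
Right endpoints: 1.25, 1.75, 2.25, 3.5, 4.25, 4.5.
h(1.25) = -3.1875, h(1.75) = -3.1875, h(2.25) = -2.6875, h(3.5) = 0.75, h(4.25) = 4.3125, h(4.5) = 5.75.
Sum = Σ Δu_i · h(u_i).
Sum = 0.28125.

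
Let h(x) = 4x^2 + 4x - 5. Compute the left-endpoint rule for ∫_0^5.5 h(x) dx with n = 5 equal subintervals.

180.62

Δx = (5.5 − 0)/5 = 1.1.
Left endpoints: 0, 1.1, 2.2, 3.3, 4.4.
h(0) = -5, h(1.1) = 4.24, h(2.2) = 23.16, h(3.3) = 51.76, h(4.4) = 90.04.
Sum = Δx · [h(0) + h(1.1) + h(2.2) + h(3.3) + h(4.4)].
Sum = 180.62.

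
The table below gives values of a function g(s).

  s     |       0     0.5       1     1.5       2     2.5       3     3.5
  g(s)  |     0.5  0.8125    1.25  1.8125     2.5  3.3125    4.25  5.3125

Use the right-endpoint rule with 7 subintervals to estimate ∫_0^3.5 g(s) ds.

Δs = 0.5.
Sum = 0.5·[0.8125 + 1.25 + 1.8125 + 2.5 + 3.3125 + 4.25 + 5.3125] = 9.625.

9.625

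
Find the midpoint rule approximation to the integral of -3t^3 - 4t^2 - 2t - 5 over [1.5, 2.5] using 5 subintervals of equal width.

-50.76

Δt = (2.5 − 1.5)/5 = 0.2.
Midpoints: 1.6, 1.8, 2, 2.2, 2.4.
f(1.6) = -30.728, f(1.8) = -39.056, f(2) = -49, f(2.2) = -60.704, f(2.4) = -74.312.
Sum = Δt · [f(1.6) + f(1.8) + f(2) + f(2.2) + f(2.4)].
Sum = -50.76.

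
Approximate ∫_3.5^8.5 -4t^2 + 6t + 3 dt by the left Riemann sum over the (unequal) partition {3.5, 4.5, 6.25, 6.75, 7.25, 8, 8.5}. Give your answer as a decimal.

Subinterval widths: 1, 1.75, 0.5, 0.5, 0.75, 0.5.
Left endpoints: 3.5, 4.5, 6.25, 6.75, 7.25, 8.
f(3.5) = -25, f(4.5) = -51, f(6.25) = -115.75, f(6.75) = -138.75, f(7.25) = -163.75, f(8) = -205.
Sum = Σ Δt_i · f(t_i).
Sum = -466.8125.

-466.8125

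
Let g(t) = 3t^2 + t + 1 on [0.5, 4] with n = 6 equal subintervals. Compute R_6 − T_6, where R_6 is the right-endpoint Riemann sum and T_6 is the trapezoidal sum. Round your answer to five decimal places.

14.80208

R_6 ≈ 90.6475694.
T_6 ≈ 75.8454861.
R_6 − T_6 ≈ 14.80208.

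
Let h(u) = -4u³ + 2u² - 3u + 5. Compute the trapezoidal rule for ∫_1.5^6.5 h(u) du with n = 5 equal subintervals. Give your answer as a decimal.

-1672.5

Δu = (6.5 − 1.5)/5 = 1.
h(1.5) = -8.5, h(2.5) = -52.5, h(3.5) = -152.5, h(4.5) = -332.5, h(5.5) = -616.5, h(6.5) = -1028.5.
T_5 = (Δu/2)·[h(u_0) + 2h(u_1) + ... + 2h(u_{4}) + h(u_5)].
Sum = -1672.5.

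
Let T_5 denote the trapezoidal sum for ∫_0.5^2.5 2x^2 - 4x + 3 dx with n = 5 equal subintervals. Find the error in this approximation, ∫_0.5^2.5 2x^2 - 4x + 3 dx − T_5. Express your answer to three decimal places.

-0.107

Exact integral: ∫_0.5^2.5 f(x) dx ≈ 4.33333.
T_5 = 4.44.
Error ≈ 4.33333 − 4.44 ≈ -0.107.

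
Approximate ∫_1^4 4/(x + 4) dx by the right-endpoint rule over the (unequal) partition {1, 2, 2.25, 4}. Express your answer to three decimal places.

Subinterval widths: 1, 0.25, 1.75.
Right endpoints: 2, 2.25, 4.
f(2) = 2/3, f(2.25) = 0.64, f(4) = 0.5.
Sum = Σ Δx_i · f(x_i).
Sum ≈ 1.702.

1.702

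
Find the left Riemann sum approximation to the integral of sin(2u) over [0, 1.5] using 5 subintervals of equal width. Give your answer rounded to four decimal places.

Δu = (1.5 − 0)/5 = 0.3.
Left endpoints: 0, 0.3, 0.6, 0.9, 1.2.
f(0) ≈ 0.0000, f(0.3) ≈ 0.5646, f(0.6) ≈ 0.9320, f(0.9) ≈ 0.9738, f(1.2) ≈ 0.6755.
Sum = Δu · [f(0) + f(0.3) + f(0.6) + f(0.9) + f(1.2)].
Sum ≈ 0.9438.

0.9438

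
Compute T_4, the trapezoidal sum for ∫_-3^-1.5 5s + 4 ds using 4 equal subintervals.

Δs = (-1.5 − (-3))/4 = 0.375.
f(-3) = -11, f(-2.625) = -9.125, f(-2.25) = -7.25, f(-1.875) = -5.375, f(-1.5) = -3.5.
T_4 = (Δs/2)·[f(s_0) + 2f(s_1) + 2f(s_2) + 2f(s_3) + f(s_4)].
Sum = -10.875.

-10.875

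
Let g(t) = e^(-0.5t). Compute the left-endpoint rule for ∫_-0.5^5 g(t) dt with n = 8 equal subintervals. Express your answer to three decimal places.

Δt = (5 − (-0.5))/8 = 0.6875.
Left endpoints: -0.5, 0.1875, 0.875, 1.5625, 2.25, 2.9375, 3.625, 4.3125.
g(-0.5) ≈ 1.284, g(0.1875) ≈ 0.911, g(0.875) ≈ 0.646, g(1.5625) ≈ 0.458, g(2.25) ≈ 0.325, g(2.9375) ≈ 0.230, g(3.625) ≈ 0.163, g(4.3125) ≈ 0.116.
Sum = Δt · [g(-0.5) + g(0.1875) + g(0.875) + ...].
Sum ≈ 2.841.

2.841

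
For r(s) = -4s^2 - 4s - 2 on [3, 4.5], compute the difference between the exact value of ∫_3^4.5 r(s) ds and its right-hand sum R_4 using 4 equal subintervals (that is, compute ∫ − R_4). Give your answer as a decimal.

Exact integral: ∫_3^4.5 r(s) ds = -111.
R_4 = -120.703125.
Error = -111 − (-120.703125) = 9.703125.

9.703125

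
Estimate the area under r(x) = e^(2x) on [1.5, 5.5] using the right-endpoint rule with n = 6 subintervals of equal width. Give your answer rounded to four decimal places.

Δx = (5.5 − 1.5)/6 = 2/3.
Right endpoints: 13/6, 17/6, 3.5, 25/6, 29/6, 5.5.
r(13/6) ≈ 76.1979, r(17/6) ≈ 289.0694, r(3.5) ≈ 1096.6332, r(25/6) ≈ 4160.2620, r(29/6) ≈ 15782.6524, r(5.5) ≈ 59874.1417.
Sum = Δx · [r(13/6) + r(17/6) + r(3.5) + ...].
Sum ≈ 54185.9710.

54185.9710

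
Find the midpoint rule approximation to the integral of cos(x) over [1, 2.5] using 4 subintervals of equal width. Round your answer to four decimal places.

Δx = (2.5 − 1)/4 = 0.375.
Midpoints: 1.1875, 1.5625, 1.9375, 2.3125.
f(1.1875) ≈ 0.3740, f(1.5625) ≈ 0.0083, f(1.9375) ≈ -0.3585, f(2.3125) ≈ -0.6755.
Sum = Δx · [f(1.1875) + f(1.5625) + f(1.9375) + f(2.3125)].
Sum ≈ -0.2444.

-0.2444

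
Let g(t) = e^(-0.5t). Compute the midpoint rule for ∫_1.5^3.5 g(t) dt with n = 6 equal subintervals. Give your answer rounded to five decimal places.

0.59649

Δt = (3.5 − 1.5)/6 = 1/3.
Midpoints: 5/3, 2, 7/3, 8/3, 3, 10/3.
g(5/3) ≈ 0.43460, g(2) ≈ 0.36788, g(7/3) ≈ 0.31140, g(8/3) ≈ 0.26360, g(3) ≈ 0.22313, g(10/3) ≈ 0.18888.
Sum = Δt · [g(5/3) + g(2) + g(7/3) + ...].
Sum ≈ 0.59649.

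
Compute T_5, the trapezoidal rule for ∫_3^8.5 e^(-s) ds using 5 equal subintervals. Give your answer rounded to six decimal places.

0.054485

Δs = (8.5 − 3)/5 = 1.1.
f(3) ≈ 0.049787, f(4.1) ≈ 0.016573, f(5.2) ≈ 0.005517, f(6.3) ≈ 0.001836, f(7.4) ≈ 0.000611, f(8.5) ≈ 0.000203.
T_5 = (Δs/2)·[f(s_0) + 2f(s_1) + ... + 2f(s_{4}) + f(s_5)].
Sum ≈ 0.054485.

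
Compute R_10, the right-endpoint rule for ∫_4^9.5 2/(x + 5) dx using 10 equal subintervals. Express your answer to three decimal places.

0.931

Δx = (9.5 − 4)/10 = 0.55.
Right endpoints: 4.55, 5.1, 5.65, 6.2, 6.75, 7.3, 7.85, 8.4, 8.95, 9.5.
f(4.55) = 40/191, f(5.1) = 20/101, f(5.65) = 40/213, f(6.2) = 5/28, f(6.75) = 8/47, f(7.3) = 20/123, f(7.85) = 40/257, f(8.4) = 10/67, f(8.95) = 40/279, f(9.5) = 4/29.
Sum = Δx · [f(4.55) + f(5.1) + f(5.65) + ...].
Sum ≈ 0.931.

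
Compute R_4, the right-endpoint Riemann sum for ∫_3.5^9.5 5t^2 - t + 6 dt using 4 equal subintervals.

1653.75

Δt = (9.5 − 3.5)/4 = 1.5.
Right endpoints: 5, 6.5, 8, 9.5.
f(5) = 126, f(6.5) = 210.75, f(8) = 318, f(9.5) = 447.75.
Sum = Δt · [f(5) + f(6.5) + f(8) + f(9.5)].
Sum = 1653.75.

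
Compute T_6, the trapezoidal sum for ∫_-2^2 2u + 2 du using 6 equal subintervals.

8

Δu = (2 − (-2))/6 = 2/3.
f(-2) = -2, f(-4/3) = -2/3, f(-2/3) = 2/3, f(0) = 2, f(2/3) = 10/3, f(4/3) = 14/3, f(2) = 6.
T_6 = (Δu/2)·[f(u_0) + 2f(u_1) + ... + 2f(u_{5}) + f(u_6)].
Sum = 8.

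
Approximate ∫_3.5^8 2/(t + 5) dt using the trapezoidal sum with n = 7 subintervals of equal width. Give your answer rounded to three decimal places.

Δt = (8 − 3.5)/7 = 9/14.
f(3.5) = 4/17, f(29/7) = 0.21875, f(67/14) = 28/137, f(38/7) = 14/73, f(85/14) = 28/155, f(47/7) = 7/41, f(103/14) = 28/173, f(8) = 2/13.
T_7 = (Δt/2)·[f(t_0) + 2f(t_1) + ... + 2f(t_{6}) + f(t_7)].
Sum ≈ 0.850.

0.850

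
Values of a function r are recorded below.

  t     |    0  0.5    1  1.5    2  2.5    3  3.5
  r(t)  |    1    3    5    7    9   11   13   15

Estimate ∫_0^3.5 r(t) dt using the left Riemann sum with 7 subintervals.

Δt = 0.5.
Sum = 0.5·[1 + 3 + 5 + 7 + 9 + 11 + 13] = 24.5.

24.5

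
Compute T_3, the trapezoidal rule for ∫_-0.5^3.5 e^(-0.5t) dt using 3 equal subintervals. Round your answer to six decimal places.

2.302141

Δt = (3.5 − (-0.5))/3 = 4/3.
f(-0.5) ≈ 1.284025, f(5/6) ≈ 0.659241, f(13/6) ≈ 0.338465, f(3.5) ≈ 0.173774.
T_3 = (Δt/2)·[f(t_0) + 2f(t_1) + 2f(t_2) + f(t_3)].
Sum ≈ 2.302141.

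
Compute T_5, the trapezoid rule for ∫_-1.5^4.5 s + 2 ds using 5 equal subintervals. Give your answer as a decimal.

Δs = (4.5 − (-1.5))/5 = 1.2.
f(-1.5) = 0.5, f(-0.3) = 1.7, f(0.9) = 2.9, f(2.1) = 4.1, f(3.3) = 5.3, f(4.5) = 6.5.
T_5 = (Δs/2)·[f(s_0) + 2f(s_1) + ... + 2f(s_{4}) + f(s_5)].
Sum = 21.

21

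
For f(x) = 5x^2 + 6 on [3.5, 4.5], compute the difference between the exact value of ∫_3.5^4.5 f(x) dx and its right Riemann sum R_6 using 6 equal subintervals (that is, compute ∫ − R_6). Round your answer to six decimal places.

Exact integral: ∫_3.5^4.5 f(x) dx ≈ 86.41666667.
R_6 ≈ 89.77314815.
Error ≈ 86.41666667 − 89.77314815 ≈ -3.356481.

-3.356481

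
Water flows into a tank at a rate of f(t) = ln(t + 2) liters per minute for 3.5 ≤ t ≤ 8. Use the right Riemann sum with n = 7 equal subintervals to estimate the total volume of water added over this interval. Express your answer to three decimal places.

Δt = (8 − 3.5)/7 = 9/14.
Right endpoints: 29/7, 67/14, 38/7, 85/14, 47/7, 103/14, 8.
f(29/7) ≈ 1.815, f(67/14) ≈ 1.915, f(38/7) ≈ 2.005, f(85/14) ≈ 2.088, f(47/7) ≈ 2.165, f(103/14) ≈ 2.236, f(8) ≈ 2.303.
Sum = Δt · [f(29/7) + f(67/14) + f(38/7) + ...].
Sum ≈ 9.339.

9.339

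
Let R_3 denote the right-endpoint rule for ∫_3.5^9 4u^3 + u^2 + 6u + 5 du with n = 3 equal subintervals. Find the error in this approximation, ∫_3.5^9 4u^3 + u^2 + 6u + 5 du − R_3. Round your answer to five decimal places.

-2843.21991

Exact integral: ∫_3.5^9 f(u) du ≈ 6873.3958333.
R_3 ≈ 9716.6157407.
Error ≈ 6873.3958333 − 9716.6157407 ≈ -2843.21991.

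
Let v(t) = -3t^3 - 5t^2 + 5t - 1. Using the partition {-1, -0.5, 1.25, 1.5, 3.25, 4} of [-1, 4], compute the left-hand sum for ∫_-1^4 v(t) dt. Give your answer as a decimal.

Subinterval widths: 0.5, 1.75, 0.25, 1.75, 0.75.
Left endpoints: -1, -0.5, 1.25, 1.5, 3.25.
v(-1) = -8, v(-0.5) = -4.375, v(1.25) = -8.421875, v(1.5) = -14.875, v(3.25) = -140.546875.
Sum = Σ Δt_i · v(t_i).
Sum = -145.203125.

-145.203125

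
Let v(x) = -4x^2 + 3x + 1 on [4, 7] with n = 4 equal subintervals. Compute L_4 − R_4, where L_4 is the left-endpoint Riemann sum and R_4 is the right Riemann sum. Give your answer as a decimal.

92.25

L_4 = -274.5.
R_4 = -366.75.
L_4 − R_4 = 92.25.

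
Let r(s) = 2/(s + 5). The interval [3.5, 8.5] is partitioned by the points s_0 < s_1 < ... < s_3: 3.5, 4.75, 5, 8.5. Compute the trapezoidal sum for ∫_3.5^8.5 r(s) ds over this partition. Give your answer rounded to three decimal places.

Subinterval widths: 1.25, 0.25, 3.5.
r(3.5) = 4/17, r(4.75) = 8/39, r(5) = 0.2, r(8.5) = 4/27.
On each subinterval the trapezoid contributes (Δs_i/2)·[r(s_{i-1}) + r(s_i)].
Sum ≈ 0.935.

0.935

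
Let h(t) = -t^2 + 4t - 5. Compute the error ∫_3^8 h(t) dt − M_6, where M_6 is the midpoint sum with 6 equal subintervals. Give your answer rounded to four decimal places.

Exact integral: ∫_3^8 h(t) dt ≈ -76.666667.
M_6 ≈ -76.377315.
Error ≈ -76.666667 − (-76.377315) ≈ -0.2894.

-0.2894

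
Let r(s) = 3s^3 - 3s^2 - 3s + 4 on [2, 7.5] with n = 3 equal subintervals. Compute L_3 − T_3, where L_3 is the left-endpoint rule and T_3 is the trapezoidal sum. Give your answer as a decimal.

L_3 ≈ 1033.923611.
T_3 ≈ 2013.267361.
L_3 − T_3 = -979.34375.

-979.34375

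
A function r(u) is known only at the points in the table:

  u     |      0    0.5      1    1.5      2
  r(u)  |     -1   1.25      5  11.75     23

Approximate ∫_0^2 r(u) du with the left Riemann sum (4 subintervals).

8.5

Δu = 0.5.
Sum = 0.5·[(-1) + 1.25 + 5 + 11.75] = 8.5.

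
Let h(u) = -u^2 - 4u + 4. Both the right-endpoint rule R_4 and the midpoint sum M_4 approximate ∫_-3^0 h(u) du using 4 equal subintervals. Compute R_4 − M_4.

R_4 = 19.59375.
M_4 = 21.140625.
R_4 − M_4 = -1.546875.

-1.546875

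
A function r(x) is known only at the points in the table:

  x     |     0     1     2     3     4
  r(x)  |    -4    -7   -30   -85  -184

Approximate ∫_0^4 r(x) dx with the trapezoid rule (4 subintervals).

-216

Δx = 1.
T_4 = (1/2)·[(-4) + 2·(-7) + 2·(-30) + 2·(-85) + (-184)] = -216.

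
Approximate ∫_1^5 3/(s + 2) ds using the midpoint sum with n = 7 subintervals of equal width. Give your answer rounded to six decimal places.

Δs = (5 − 1)/7 = 4/7.
Midpoints: 9/7, 13/7, 17/7, 3, 25/7, 29/7, 33/7.
f(9/7) = 21/23, f(13/7) = 7/9, f(17/7) = 21/31, f(3) = 0.6, f(25/7) = 7/13, f(29/7) = 21/43, f(33/7) = 21/47.
Sum = Δs · [f(9/7) + f(13/7) + f(17/7) + ...].
Sum ≈ 2.538219.

2.538219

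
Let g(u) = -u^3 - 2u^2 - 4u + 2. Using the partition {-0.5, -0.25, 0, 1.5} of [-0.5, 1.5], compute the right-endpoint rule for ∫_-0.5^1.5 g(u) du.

Subinterval widths: 0.25, 0.25, 1.5.
Right endpoints: -0.25, 0, 1.5.
g(-0.25) = 2.890625, g(0) = 2, g(1.5) = -11.875.
Sum = Σ Δu_i · g(u_i).
Sum = -16.58984375.

-16.58984375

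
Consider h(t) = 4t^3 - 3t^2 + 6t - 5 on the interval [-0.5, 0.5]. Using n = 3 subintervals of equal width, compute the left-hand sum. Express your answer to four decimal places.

Δt = (0.5 − (-0.5))/3 = 1/3.
Left endpoints: -0.5, -1/6, 1/6.
h(-0.5) = -9.25, h(-1/6) = -659/108, h(1/6) = -439/108.
Sum = Δt · [h(-0.5) + h(-1/6) + h(1/6)].
Sum ≈ -6.4722.

-6.4722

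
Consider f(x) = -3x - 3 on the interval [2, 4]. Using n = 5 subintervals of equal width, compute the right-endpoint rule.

-25.2

Δx = (4 − 2)/5 = 0.4.
Right endpoints: 2.4, 2.8, 3.2, 3.6, 4.
f(2.4) = -10.2, f(2.8) = -11.4, f(3.2) = -12.6, f(3.6) = -13.8, f(4) = -15.
Sum = Δx · [f(2.4) + f(2.8) + f(3.2) + f(3.6) + f(4)].
Sum = -25.2.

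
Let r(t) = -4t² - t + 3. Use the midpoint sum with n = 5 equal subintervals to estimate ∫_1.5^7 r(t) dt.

-457.49

Δt = (7 − 1.5)/5 = 1.1.
Midpoints: 2.05, 3.15, 4.25, 5.35, 6.45.
r(2.05) = -15.86, r(3.15) = -39.84, r(4.25) = -73.5, r(5.35) = -116.84, r(6.45) = -169.86.
Sum = Δt · [r(2.05) + r(3.15) + r(4.25) + r(5.35) + r(6.45)].
Sum = -457.49.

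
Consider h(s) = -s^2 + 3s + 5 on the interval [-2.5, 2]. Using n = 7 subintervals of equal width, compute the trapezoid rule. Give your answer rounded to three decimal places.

Δs = (2 − (-2.5))/7 = 9/14.
h(-2.5) = -8.75, h(-13/7) = -197/49, h(-17/14) = -23/196, h(-4/7) = 145/49, h(1/14) = 1021/196, h(5/7) = 325/49, h(19/14) = 1417/196, h(2) = 7.
T_7 = (Δs/2)·[h(s_0) + 2h(s_1) + ... + 2h(s_{6}) + h(s_7)].
Sum ≈ 10.940.

10.940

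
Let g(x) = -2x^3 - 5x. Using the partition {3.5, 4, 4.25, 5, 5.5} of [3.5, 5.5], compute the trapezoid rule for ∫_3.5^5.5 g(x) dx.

-430.640625

Subinterval widths: 0.5, 0.25, 0.75, 0.5.
g(3.5) = -103.25, g(4) = -148, g(4.25) = -174.78125, g(5) = -275, g(5.5) = -360.25.
On each subinterval the trapezoid contributes (Δx_i/2)·[g(x_{i-1}) + g(x_i)].
Sum = -430.640625.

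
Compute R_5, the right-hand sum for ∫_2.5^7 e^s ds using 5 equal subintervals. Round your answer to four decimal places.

1644.6844

Δs = (7 − 2.5)/5 = 0.9.
Right endpoints: 3.4, 4.3, 5.2, 6.1, 7.
f(3.4) ≈ 29.9641, f(4.3) ≈ 73.6998, f(5.2) ≈ 181.2722, f(6.1) ≈ 445.8578, f(7) ≈ 1096.6332.
Sum = Δs · [f(3.4) + f(4.3) + f(5.2) + f(6.1) + f(7)].
Sum ≈ 1644.6844.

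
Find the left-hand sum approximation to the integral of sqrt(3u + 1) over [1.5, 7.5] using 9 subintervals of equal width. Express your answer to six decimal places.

Δu = (7.5 − 1.5)/9 = 2/3.
Left endpoints: 1.5, 13/6, 17/6, 3.5, 25/6, 29/6, 5.5, 37/6, 41/6.
f(1.5) ≈ 2.345208, f(13/6) ≈ 2.738613, f(17/6) ≈ 3.082207, f(3.5) ≈ 3.391165, f(25/6) ≈ 3.674235, f(29/6) ≈ 3.937004, f(5.5) ≈ 4.183300, f(37/6) ≈ 4.415880, f(41/6) ≈ 4.636809.
Sum = Δu · [f(1.5) + f(13/6) + f(17/6) + ...].
Sum ≈ 21.602947.

21.602947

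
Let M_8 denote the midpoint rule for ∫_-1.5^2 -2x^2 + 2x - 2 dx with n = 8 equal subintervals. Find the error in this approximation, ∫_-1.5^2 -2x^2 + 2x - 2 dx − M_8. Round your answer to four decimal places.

Exact integral: ∫_-1.5^2 f(x) dx ≈ -12.833333.
M_8 ≈ -12.721680.
Error ≈ -12.833333 − (-12.721680) ≈ -0.1117.

-0.1117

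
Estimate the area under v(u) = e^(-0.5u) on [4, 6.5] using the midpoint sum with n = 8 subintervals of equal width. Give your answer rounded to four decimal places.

Δu = (6.5 − 4)/8 = 0.3125.
Midpoints: 4.15625, 4.46875, 4.78125, 5.09375, 5.40625, 5.71875, 6.03125, 6.34375.
v(4.15625) ≈ 0.1252, v(4.46875) ≈ 0.1071, v(4.78125) ≈ 0.0916, v(5.09375) ≈ 0.0783, v(5.40625) ≈ 0.0670, v(5.71875) ≈ 0.0573, v(6.03125) ≈ 0.0490, v(6.34375) ≈ 0.0419.
Sum = Δu · [v(4.15625) + v(4.46875) + v(4.78125) + ...].
Sum ≈ 0.1929.

0.1929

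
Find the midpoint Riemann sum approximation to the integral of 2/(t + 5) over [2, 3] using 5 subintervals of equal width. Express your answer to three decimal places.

Δt = (3 − 2)/5 = 0.2.
Midpoints: 2.1, 2.3, 2.5, 2.7, 2.9.
f(2.1) = 20/71, f(2.3) = 20/73, f(2.5) = 4/15, f(2.7) = 20/77, f(2.9) = 20/79.
Sum = Δt · [f(2.1) + f(2.3) + f(2.5) + f(2.7) + f(2.9)].
Sum ≈ 0.267.

0.267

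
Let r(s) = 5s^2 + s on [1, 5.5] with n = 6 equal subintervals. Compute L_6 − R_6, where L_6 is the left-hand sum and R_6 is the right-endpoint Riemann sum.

-113.0625

L_6 = 235.828125.
R_6 = 348.890625.
L_6 − R_6 = -113.0625.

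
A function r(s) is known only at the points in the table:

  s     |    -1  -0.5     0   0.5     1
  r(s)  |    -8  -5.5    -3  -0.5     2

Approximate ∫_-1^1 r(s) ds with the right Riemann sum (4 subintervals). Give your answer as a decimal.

-3.5

Δs = 0.5.
Sum = 0.5·[(-5.5) + (-3) + (-0.5) + 2] = -3.5.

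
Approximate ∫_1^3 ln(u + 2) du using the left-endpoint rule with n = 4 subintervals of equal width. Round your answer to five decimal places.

2.62087

Δu = (3 − 1)/4 = 0.5.
Left endpoints: 1, 1.5, 2, 2.5.
f(1) ≈ 1.09861, f(1.5) ≈ 1.25276, f(2) ≈ 1.38629, f(2.5) ≈ 1.50408.
Sum = Δu · [f(1) + f(1.5) + f(2) + f(2.5)].
Sum ≈ 2.62087.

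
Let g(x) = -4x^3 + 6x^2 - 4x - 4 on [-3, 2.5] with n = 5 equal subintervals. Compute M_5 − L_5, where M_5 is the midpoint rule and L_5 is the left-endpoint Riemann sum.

M_5 = 105.69625.
L_5 = 235.62.
M_5 − L_5 = -129.92375.

-129.92375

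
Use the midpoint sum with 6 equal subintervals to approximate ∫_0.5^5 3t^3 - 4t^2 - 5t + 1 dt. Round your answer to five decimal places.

Δt = (5 − 0.5)/6 = 0.75.
Midpoints: 0.875, 1.625, 2.375, 3.125, 3.875, 4.625.
f(0.875) = -2267/512, f(1.625) = -2465/512, f(2.375) = 3457/512, f(3.125) = 19387/512, f(3.875) = 49213/512, f(4.625) = 96823/512.
Sum = Δt · [f(0.875) + f(1.625) + f(2.375) + ...].
Sum ≈ 240.45117.

240.45117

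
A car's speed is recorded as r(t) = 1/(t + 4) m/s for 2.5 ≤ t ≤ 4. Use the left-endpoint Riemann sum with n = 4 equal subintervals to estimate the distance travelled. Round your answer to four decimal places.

0.2131

Δt = (4 − 2.5)/4 = 0.375.
Left endpoints: 2.5, 2.875, 3.25, 3.625.
r(2.5) = 2/13, r(2.875) = 8/55, r(3.25) = 4/29, r(3.625) = 8/61.
Sum = Δt · [r(2.5) + r(2.875) + r(3.25) + r(3.625)].
Sum ≈ 0.2131.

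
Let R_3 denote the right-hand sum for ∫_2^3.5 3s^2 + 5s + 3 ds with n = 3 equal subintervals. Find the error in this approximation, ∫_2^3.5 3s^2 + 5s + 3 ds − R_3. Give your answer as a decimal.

Exact integral: ∫_2^3.5 f(s) ds = 60.
R_3 = 68.25.
Error = 60 − 68.25 = -8.25.

-8.25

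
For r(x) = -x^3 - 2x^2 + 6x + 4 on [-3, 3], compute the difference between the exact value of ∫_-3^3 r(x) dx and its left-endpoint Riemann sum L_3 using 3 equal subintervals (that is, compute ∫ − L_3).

Exact integral: ∫_-3^3 r(x) dx = -12.
L_3 = -2.
Error = -12 − (-2) = -10.

-10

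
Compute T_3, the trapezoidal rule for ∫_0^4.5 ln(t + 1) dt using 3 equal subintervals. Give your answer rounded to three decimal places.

4.732

Δt = (4.5 − 0)/3 = 1.5.
f(0) ≈ 0.000, f(1.5) ≈ 0.916, f(3) ≈ 1.386, f(4.5) ≈ 1.705.
T_3 = (Δt/2)·[f(t_0) + 2f(t_1) + 2f(t_2) + f(t_3)].
Sum ≈ 4.732.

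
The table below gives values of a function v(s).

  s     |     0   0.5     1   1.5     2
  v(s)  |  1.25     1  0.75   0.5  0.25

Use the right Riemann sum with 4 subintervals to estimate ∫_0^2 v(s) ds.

1.25

Δs = 0.5.
Sum = 0.5·[1 + 0.75 + 0.5 + 0.25] = 1.25.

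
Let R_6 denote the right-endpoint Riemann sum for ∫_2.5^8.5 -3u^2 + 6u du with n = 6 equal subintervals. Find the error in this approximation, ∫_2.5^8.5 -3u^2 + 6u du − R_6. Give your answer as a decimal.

Exact integral: ∫_2.5^8.5 f(u) du = -400.5.
R_6 = -484.5.
Error = -400.5 − (-484.5) = 84.

84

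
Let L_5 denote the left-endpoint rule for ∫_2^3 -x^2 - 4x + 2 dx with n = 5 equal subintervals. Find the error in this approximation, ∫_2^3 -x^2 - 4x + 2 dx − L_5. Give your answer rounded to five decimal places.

Exact integral: ∫_2^3 f(x) dx ≈ -14.3333333.
L_5 = -13.44.
Error ≈ -14.3333333 − (-13.44) ≈ -0.89333.

-0.89333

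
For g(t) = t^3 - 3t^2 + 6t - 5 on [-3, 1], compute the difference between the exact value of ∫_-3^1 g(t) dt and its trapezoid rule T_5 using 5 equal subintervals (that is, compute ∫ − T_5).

Exact integral: ∫_-3^1 g(t) dt = -92.
T_5 = -94.56.
Error = -92 − (-94.56) = 2.56.

2.56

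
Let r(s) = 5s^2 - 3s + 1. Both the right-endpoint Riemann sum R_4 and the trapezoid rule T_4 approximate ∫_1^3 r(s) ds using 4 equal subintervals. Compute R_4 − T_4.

R_4 = 42.25.
T_4 = 33.75.
R_4 − T_4 = 8.5.

8.5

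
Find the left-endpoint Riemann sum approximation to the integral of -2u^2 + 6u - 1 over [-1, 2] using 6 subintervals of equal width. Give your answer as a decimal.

Δu = (2 − (-1))/6 = 0.5.
Left endpoints: -1, -0.5, 0, 0.5, 1, 1.5.
f(-1) = -9, f(-0.5) = -4.5, f(0) = -1, f(0.5) = 1.5, f(1) = 3, f(1.5) = 3.5.
Sum = Δu · [f(-1) + f(-0.5) + f(0) + ...].
Sum = -3.25.

-3.25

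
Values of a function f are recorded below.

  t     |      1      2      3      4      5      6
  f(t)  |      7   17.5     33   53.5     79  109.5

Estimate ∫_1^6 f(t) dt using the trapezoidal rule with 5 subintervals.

Δt = 1.
T_5 = (1/2)·[7 + 2·17.5 + 2·33 + 2·53.5 + 2·79 + 109.5] = 241.25.

241.25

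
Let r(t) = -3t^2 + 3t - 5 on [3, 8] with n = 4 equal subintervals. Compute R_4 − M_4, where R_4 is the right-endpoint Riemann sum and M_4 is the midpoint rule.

-99.609375

R_4 = -525.15625.
M_4 = -425.546875.
R_4 − M_4 = -99.609375.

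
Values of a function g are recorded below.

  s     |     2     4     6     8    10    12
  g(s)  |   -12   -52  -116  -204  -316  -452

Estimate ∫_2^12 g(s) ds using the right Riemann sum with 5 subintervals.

Δs = 2.
Sum = 2·[(-52) + (-116) + (-204) + (-316) + (-452)] = -2280.

-2280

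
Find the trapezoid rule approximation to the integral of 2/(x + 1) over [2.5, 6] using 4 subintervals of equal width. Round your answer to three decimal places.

Δx = (6 − 2.5)/4 = 0.875.
f(2.5) = 4/7, f(3.375) = 16/35, f(4.25) = 8/21, f(5.125) = 16/49, f(6) = 2/7.
T_4 = (Δx/2)·[f(x_0) + 2f(x_1) + 2f(x_2) + 2f(x_3) + f(x_4)].
Sum ≈ 1.394.

1.394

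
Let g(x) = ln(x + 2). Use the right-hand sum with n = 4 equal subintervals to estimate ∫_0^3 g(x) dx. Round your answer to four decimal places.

3.9905

Δx = (3 − 0)/4 = 0.75.
Right endpoints: 0.75, 1.5, 2.25, 3.
g(0.75) ≈ 1.0116, g(1.5) ≈ 1.2528, g(2.25) ≈ 1.4469, g(3) ≈ 1.6094.
Sum = Δx · [g(0.75) + g(1.5) + g(2.25) + g(3)].
Sum ≈ 3.9905.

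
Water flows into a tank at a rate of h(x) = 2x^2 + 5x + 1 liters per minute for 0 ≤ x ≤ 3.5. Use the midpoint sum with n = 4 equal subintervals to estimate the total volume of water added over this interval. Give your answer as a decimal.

Δx = (3.5 − 0)/4 = 0.875.
Midpoints: 0.4375, 1.3125, 2.1875, 3.0625.
h(0.4375) = 3.5703125, h(1.3125) = 11.0078125, h(2.1875) = 21.5078125, h(3.0625) = 35.0703125.
Sum = Δx · [h(0.4375) + h(1.3125) + h(2.1875) + h(3.0625)].
Sum = 62.26171875.

62.26171875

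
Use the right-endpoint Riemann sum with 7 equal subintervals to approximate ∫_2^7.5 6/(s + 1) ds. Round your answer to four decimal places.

Δs = (7.5 − 2)/7 = 11/14.
Right endpoints: 39/14, 25/7, 61/14, 36/7, 83/14, 47/7, 7.5.
f(39/14) = 84/53, f(25/7) = 1.3125, f(61/14) = 1.12, f(36/7) = 42/43, f(83/14) = 84/97, f(47/7) = 7/9, f(7.5) = 12/17.
Sum = Δs · [f(39/14) + f(25/7) + f(61/14) + ...].
Sum ≈ 5.7701.

5.7701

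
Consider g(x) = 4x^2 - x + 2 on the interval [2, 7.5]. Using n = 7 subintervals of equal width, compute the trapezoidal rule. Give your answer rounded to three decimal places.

Δx = (7.5 − 2)/7 = 11/14.
g(2) = 16, g(39/14) = 2965/98, g(25/7) = 2423/49, g(61/14) = 7211/98, g(36/7) = 5030/49, g(83/14) = 13393/98, g(47/7) = 8605/49, g(7.5) = 219.5.
T_7 = (Δx/2)·[g(x_0) + 2g(x_1) + ... + 2g(x_{6}) + g(x_7)].
Sum ≈ 538.972.

538.972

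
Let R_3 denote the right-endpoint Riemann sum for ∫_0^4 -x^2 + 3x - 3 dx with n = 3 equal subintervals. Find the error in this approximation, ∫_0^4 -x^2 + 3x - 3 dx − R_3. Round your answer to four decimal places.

3.8519

Exact integral: ∫_0^4 f(x) dx ≈ -9.333333.
R_3 ≈ -13.185185.
Error ≈ -9.333333 − (-13.185185) ≈ 3.8519.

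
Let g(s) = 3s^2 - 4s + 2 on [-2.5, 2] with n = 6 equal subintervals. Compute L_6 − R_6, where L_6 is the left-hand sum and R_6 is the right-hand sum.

L_6 = 47.671875.
R_6 = 29.109375.
L_6 − R_6 = 18.5625.

18.5625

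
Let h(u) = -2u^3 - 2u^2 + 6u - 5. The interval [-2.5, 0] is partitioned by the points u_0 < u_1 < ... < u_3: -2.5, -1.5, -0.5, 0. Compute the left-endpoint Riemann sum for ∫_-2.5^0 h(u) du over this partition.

Subinterval widths: 1, 1, 0.5.
Left endpoints: -2.5, -1.5, -0.5.
h(-2.5) = -1.25, h(-1.5) = -11.75, h(-0.5) = -8.25.
Sum = Σ Δu_i · h(u_i).
Sum = -17.125.

-17.125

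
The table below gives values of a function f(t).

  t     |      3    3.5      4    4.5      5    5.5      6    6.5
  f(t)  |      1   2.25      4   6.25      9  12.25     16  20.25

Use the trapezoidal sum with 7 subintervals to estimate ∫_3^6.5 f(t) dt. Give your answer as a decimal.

30.1875

Δt = 0.5.
T_7 = (0.5/2)·[1 + 2·2.25 + 2·4 + 2·6.25 + 2·9 + 2·12.25 + 2·16 + 20.25] = 30.1875.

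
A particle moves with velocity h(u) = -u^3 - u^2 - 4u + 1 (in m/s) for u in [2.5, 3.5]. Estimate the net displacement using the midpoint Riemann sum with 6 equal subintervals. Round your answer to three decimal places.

-47.810

Δu = (3.5 − 2.5)/6 = 1/6.
Midpoints: 31/12, 2.75, 35/12, 37/12, 3.25, 41/12.
h(31/12) = -57451/1728, h(2.75) = -38.359375, h(35/12) = -76007/1728, h(37/12) = -86665/1728, h(3.25) = -56.890625, h(41/12) = -110981/1728.
Sum = Δu · [h(31/12) + h(2.75) + h(35/12) + ...].
Sum ≈ -47.810.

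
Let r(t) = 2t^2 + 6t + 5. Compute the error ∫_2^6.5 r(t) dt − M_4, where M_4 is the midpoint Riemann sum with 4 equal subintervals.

0.94921875

Exact integral: ∫_2^6.5 r(t) dt = 315.
M_4 = 314.05078125.
Error = 315 − 314.05078125 = 0.94921875.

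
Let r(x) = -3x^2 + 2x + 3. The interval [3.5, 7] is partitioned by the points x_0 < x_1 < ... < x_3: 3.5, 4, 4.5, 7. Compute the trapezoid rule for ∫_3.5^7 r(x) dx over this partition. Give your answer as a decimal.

-260.8125

Subinterval widths: 0.5, 0.5, 2.5.
r(3.5) = -26.75, r(4) = -37, r(4.5) = -48.75, r(7) = -130.
On each subinterval the trapezoid contributes (Δx_i/2)·[r(x_{i-1}) + r(x_i)].
Sum = -260.8125.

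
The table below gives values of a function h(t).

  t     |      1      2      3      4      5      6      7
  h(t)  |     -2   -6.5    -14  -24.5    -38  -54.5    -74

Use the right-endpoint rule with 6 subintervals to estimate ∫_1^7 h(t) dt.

Δt = 1.
Sum = 1·[(-6.5) + (-14) + (-24.5) + (-38) + (-54.5) + (-74)] = -211.5.

-211.5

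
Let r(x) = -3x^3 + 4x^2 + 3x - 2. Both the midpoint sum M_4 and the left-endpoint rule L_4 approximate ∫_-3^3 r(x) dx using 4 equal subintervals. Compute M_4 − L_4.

-121.5

M_4 = 55.5.
L_4 = 177.
M_4 − L_4 = -121.5.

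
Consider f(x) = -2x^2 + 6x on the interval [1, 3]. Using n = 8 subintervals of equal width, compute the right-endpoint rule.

Δx = (3 − 1)/8 = 0.25.
Right endpoints: 1.25, 1.5, 1.75, 2, 2.25, 2.5, 2.75, 3.
f(1.25) = 4.375, f(1.5) = 4.5, f(1.75) = 4.375, f(2) = 4, f(2.25) = 3.375, f(2.5) = 2.5, f(2.75) = 1.375, f(3) = 0.
Sum = Δx · [f(1.25) + f(1.5) + f(1.75) + ...].
Sum = 6.125.

6.125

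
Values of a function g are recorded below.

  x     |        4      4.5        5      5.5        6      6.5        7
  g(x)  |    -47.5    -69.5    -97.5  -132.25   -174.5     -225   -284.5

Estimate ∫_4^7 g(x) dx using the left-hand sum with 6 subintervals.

-373.125

Δx = 0.5.
Sum = 0.5·[(-47.5) + (-69.5) + (-97.5) + (-132.25) + (-174.5) + (-225)] = -373.125.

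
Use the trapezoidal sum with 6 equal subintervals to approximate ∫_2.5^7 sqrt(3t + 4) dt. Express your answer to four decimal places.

19.1048

Δt = (7 − 2.5)/6 = 0.75.
f(2.5) ≈ 3.3912, f(3.25) ≈ 3.7081, f(4) ≈ 4.0000, f(4.75) ≈ 4.2720, f(5.5) ≈ 4.5277, f(6.25) ≈ 4.7697, f(7) ≈ 5.0000.
T_6 = (Δt/2)·[f(t_0) + 2f(t_1) + ... + 2f(t_{5}) + f(t_6)].
Sum ≈ 19.1048.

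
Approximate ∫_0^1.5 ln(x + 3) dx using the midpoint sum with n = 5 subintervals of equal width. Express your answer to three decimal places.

Δx = (1.5 − 0)/5 = 0.3.
Midpoints: 0.15, 0.45, 0.75, 1.05, 1.35.
f(0.15) ≈ 1.147, f(0.45) ≈ 1.238, f(0.75) ≈ 1.322, f(1.05) ≈ 1.399, f(1.35) ≈ 1.470.
Sum = Δx · [f(0.15) + f(0.45) + f(0.75) + f(1.05) + f(1.35)].
Sum ≈ 1.973.

1.973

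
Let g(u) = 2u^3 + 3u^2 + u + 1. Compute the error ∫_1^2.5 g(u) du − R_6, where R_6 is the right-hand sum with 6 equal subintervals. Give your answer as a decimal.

Exact integral: ∫_1^2.5 g(u) du = 37.78125.
R_6 = 43.8046875.
Error = 37.78125 − 43.8046875 = -6.0234375.

-6.0234375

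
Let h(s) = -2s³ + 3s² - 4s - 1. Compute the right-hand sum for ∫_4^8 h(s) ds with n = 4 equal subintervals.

-1978

Δs = (8 − 4)/4 = 1.
Right endpoints: 5, 6, 7, 8.
h(5) = -196, h(6) = -349, h(7) = -568, h(8) = -865.
Sum = Δs · [h(5) + h(6) + h(7) + h(8)].
Sum = -1978.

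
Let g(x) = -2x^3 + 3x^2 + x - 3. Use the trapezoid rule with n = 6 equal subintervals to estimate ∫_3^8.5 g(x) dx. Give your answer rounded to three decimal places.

Δx = (8.5 − 3)/6 = 11/12.
g(3) = -27, g(47/12) = -63269/864, g(29/6) = -8311/54, g(5.75) = -278.28125, g(20/3) = -12301/27, g(91/12) = -600553/864, g(8.5) = -1006.
T_6 = (Δx/2)·[g(x_0) + 2g(x_1) + ... + 2g(x_{5}) + g(x_6)].
Sum ≈ -1991.544.

-1991.544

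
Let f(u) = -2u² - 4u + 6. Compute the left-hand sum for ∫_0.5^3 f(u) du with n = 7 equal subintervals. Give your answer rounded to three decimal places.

Δu = (3 − 0.5)/7 = 5/14.
Left endpoints: 0.5, 6/7, 17/14, 11/7, 27/14, 16/7, 37/14.
f(0.5) = 3.5, f(6/7) = 54/49, f(17/14) = -177/98, f(11/7) = -256/49, f(27/14) = -897/98, f(16/7) = -666/49, f(37/14) = -1817/98.
Sum = Δu · [f(0.5) + f(6/7) + f(17/14) + ...].
Sum ≈ -15.612.

-15.612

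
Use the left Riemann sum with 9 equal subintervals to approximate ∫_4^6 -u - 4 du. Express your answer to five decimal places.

Δu = (6 − 4)/9 = 2/9.
Left endpoints: 4, 38/9, 40/9, 14/3, 44/9, 46/9, 16/3, 50/9, 52/9.
f(4) = -8, f(38/9) = -74/9, f(40/9) = -76/9, f(14/3) = -26/3, f(44/9) = -80/9, f(46/9) = -82/9, f(16/3) = -28/3, f(50/9) = -86/9, f(52/9) = -88/9.
Sum = Δu · [f(4) + f(38/9) + f(40/9) + ...].
Sum ≈ -17.77778.

-17.77778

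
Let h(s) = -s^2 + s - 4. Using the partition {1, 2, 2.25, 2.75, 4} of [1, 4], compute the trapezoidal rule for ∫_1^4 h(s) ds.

-26.015625

Subinterval widths: 1, 0.25, 0.5, 1.25.
h(1) = -4, h(2) = -6, h(2.25) = -6.8125, h(2.75) = -8.8125, h(4) = -16.
On each subinterval the trapezoid contributes (Δs_i/2)·[h(s_{i-1}) + h(s_i)].
Sum = -26.015625.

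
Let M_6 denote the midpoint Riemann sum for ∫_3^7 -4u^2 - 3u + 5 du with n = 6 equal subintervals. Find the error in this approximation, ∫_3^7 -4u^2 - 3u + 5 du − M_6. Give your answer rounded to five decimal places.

Exact integral: ∫_3^7 f(u) du ≈ -461.3333333.
M_6 ≈ -460.7407407.
Error ≈ -461.3333333 − (-460.7407407) ≈ -0.59259.

-0.59259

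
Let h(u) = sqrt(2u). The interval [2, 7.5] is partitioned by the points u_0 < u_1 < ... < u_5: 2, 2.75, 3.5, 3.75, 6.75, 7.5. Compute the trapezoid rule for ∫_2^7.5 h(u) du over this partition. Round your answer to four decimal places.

16.6236

Subinterval widths: 0.75, 0.75, 0.25, 3, 0.75.
h(2) ≈ 2.0000, h(2.75) ≈ 2.3452, h(3.5) ≈ 2.6458, h(3.75) ≈ 2.7386, h(6.75) ≈ 3.6742, h(7.5) ≈ 3.8730.
On each subinterval the trapezoid contributes (Δu_i/2)·[h(u_{i-1}) + h(u_i)].
Sum ≈ 16.6236.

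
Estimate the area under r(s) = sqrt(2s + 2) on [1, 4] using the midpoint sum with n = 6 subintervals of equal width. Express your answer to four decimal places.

Δs = (4 − 1)/6 = 0.5.
Midpoints: 1.25, 1.75, 2.25, 2.75, 3.25, 3.75.
r(1.25) ≈ 2.1213, r(1.75) ≈ 2.3452, r(2.25) ≈ 2.5495, r(2.75) ≈ 2.7386, r(3.25) ≈ 2.9155, r(3.75) ≈ 3.0822.
Sum = Δs · [r(1.25) + r(1.75) + r(2.25) + ...].
Sum ≈ 7.8762.

7.8762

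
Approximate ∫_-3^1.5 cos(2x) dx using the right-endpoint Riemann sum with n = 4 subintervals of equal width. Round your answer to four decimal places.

Δx = (1.5 − (-3))/4 = 1.125.
Right endpoints: -1.875, -0.75, 0.375, 1.5.
f(-1.875) ≈ -0.8206, f(-0.75) ≈ 0.0707, f(0.375) ≈ 0.7317, f(1.5) ≈ -0.9900.
Sum = Δx · [f(-1.875) + f(-0.75) + f(0.375) + f(1.5)].
Sum ≈ -1.1341.

-1.1341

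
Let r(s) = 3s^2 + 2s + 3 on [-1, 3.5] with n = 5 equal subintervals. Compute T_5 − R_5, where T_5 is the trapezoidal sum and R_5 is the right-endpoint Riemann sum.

T_5 = 70.4475.
R_5 = 89.685.
T_5 − R_5 = -19.2375.

-19.2375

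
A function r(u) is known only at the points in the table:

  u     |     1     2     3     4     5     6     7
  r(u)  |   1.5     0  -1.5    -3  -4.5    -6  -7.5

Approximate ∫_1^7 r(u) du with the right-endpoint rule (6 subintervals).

-22.5

Δu = 1.
Sum = 1·[0 + (-1.5) + (-3) + (-4.5) + (-6) + (-7.5)] = -22.5.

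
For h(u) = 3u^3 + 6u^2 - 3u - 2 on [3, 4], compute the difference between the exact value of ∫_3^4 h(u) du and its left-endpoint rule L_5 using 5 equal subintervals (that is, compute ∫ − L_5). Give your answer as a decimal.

14.75

Exact integral: ∫_3^4 h(u) du = 192.75.
L_5 = 178.
Error = 192.75 − 178 = 14.75.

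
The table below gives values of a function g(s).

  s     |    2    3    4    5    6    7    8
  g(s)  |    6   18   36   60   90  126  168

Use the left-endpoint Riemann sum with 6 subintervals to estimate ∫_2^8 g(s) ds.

336

Δs = 1.
Sum = 1·[6 + 18 + 36 + 60 + 90 + 126] = 336.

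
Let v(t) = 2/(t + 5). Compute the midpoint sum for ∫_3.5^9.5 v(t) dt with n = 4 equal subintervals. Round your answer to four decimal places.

1.0665

Δt = (9.5 − 3.5)/4 = 1.5.
Midpoints: 4.25, 5.75, 7.25, 8.75.
v(4.25) = 8/37, v(5.75) = 8/43, v(7.25) = 8/49, v(8.75) = 8/55.
Sum = Δt · [v(4.25) + v(5.75) + v(7.25) + v(8.75)].
Sum ≈ 1.0665.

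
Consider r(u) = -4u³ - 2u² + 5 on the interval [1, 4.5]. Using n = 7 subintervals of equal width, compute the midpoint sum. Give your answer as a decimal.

Δu = (4.5 − 1)/7 = 0.5.
Midpoints: 1.25, 1.75, 2.25, 2.75, 3.25, 3.75, 4.25.
r(1.25) = -5.9375, r(1.75) = -22.5625, r(2.25) = -50.6875, r(2.75) = -93.3125, r(3.25) = -153.4375, r(3.75) = -234.0625, r(4.25) = -338.1875.
Sum = Δu · [r(1.25) + r(1.75) + r(2.25) + ...].
Sum = -449.09375.

-449.09375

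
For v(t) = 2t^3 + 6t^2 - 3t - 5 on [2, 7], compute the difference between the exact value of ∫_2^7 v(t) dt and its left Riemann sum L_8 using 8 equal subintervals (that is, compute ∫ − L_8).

278.3203125

Exact integral: ∫_2^7 v(t) dt = 1770.
L_8 = 1491.6796875.
Error = 1770 − 1491.6796875 = 278.3203125.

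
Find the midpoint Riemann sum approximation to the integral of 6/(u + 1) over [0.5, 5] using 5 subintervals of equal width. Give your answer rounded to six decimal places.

Δu = (5 − 0.5)/5 = 0.9.
Midpoints: 0.95, 1.85, 2.75, 3.65, 4.55.
f(0.95) = 40/13, f(1.85) = 40/19, f(2.75) = 1.6, f(3.65) = 40/31, f(4.55) = 40/37.
Sum = Δu · [f(0.95) + f(1.85) + f(2.75) + f(3.65) + f(4.55)].
Sum ≈ 8.238231.

8.238231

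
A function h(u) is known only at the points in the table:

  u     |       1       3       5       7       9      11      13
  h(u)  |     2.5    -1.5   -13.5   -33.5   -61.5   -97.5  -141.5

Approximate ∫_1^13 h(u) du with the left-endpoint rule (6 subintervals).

-410

Δu = 2.
Sum = 2·[2.5 + (-1.5) + (-13.5) + (-33.5) + (-61.5) + (-97.5)] = -410.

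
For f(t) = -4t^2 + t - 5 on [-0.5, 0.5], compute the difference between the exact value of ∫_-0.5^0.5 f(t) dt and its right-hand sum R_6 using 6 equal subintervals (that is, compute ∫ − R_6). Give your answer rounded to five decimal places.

-0.06481

Exact integral: ∫_-0.5^0.5 f(t) dt ≈ -5.3333333.
R_6 ≈ -5.2685185.
Error ≈ -5.3333333 − (-5.2685185) ≈ -0.06481.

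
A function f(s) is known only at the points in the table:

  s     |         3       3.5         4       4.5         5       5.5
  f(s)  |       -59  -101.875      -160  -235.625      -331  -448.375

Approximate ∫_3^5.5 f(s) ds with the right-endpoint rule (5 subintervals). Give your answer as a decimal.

-638.4375

Δs = 0.5.
Sum = 0.5·[(-101.875) + (-160) + (-235.625) + (-331) + (-448.375)] = -638.4375.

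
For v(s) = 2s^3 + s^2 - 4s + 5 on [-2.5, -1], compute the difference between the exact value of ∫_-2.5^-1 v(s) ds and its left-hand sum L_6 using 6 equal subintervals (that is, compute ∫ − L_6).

Exact integral: ∫_-2.5^-1 v(s) ds = 3.84375.
L_6 = 1.4453125.
Error = 3.84375 − 1.4453125 = 2.3984375.

2.3984375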